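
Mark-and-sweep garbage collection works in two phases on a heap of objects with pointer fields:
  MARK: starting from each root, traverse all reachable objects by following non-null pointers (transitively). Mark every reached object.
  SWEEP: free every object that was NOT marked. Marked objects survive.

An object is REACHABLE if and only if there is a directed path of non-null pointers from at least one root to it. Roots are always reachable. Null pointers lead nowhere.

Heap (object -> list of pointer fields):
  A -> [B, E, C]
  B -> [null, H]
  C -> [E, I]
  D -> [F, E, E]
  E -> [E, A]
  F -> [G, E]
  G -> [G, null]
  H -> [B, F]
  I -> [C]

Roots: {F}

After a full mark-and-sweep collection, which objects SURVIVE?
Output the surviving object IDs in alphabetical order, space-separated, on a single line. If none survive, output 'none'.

Roots: F
Mark F: refs=G E, marked=F
Mark G: refs=G null, marked=F G
Mark E: refs=E A, marked=E F G
Mark A: refs=B E C, marked=A E F G
Mark B: refs=null H, marked=A B E F G
Mark C: refs=E I, marked=A B C E F G
Mark H: refs=B F, marked=A B C E F G H
Mark I: refs=C, marked=A B C E F G H I
Unmarked (collected): D

Answer: A B C E F G H I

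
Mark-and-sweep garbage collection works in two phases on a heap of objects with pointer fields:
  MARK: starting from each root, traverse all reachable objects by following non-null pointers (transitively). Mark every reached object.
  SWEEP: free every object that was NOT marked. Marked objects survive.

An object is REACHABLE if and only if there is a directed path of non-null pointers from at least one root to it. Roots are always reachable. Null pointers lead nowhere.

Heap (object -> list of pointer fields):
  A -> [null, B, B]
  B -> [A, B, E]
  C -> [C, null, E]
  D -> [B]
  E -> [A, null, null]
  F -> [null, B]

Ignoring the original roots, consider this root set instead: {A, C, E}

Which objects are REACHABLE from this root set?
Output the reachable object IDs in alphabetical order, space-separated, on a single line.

Answer: A B C E

Derivation:
Roots: A C E
Mark A: refs=null B B, marked=A
Mark C: refs=C null E, marked=A C
Mark E: refs=A null null, marked=A C E
Mark B: refs=A B E, marked=A B C E
Unmarked (collected): D F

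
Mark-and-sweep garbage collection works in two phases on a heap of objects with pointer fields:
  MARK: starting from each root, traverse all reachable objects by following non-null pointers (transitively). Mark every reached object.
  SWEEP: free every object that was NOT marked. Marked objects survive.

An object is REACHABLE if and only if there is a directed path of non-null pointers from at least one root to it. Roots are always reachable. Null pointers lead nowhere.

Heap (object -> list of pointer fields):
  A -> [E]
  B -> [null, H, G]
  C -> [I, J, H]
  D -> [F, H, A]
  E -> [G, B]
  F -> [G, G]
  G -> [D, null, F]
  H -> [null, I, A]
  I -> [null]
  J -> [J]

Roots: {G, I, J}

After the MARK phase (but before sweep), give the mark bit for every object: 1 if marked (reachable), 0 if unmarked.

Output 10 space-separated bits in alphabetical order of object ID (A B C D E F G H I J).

Roots: G I J
Mark G: refs=D null F, marked=G
Mark I: refs=null, marked=G I
Mark J: refs=J, marked=G I J
Mark D: refs=F H A, marked=D G I J
Mark F: refs=G G, marked=D F G I J
Mark H: refs=null I A, marked=D F G H I J
Mark A: refs=E, marked=A D F G H I J
Mark E: refs=G B, marked=A D E F G H I J
Mark B: refs=null H G, marked=A B D E F G H I J
Unmarked (collected): C

Answer: 1 1 0 1 1 1 1 1 1 1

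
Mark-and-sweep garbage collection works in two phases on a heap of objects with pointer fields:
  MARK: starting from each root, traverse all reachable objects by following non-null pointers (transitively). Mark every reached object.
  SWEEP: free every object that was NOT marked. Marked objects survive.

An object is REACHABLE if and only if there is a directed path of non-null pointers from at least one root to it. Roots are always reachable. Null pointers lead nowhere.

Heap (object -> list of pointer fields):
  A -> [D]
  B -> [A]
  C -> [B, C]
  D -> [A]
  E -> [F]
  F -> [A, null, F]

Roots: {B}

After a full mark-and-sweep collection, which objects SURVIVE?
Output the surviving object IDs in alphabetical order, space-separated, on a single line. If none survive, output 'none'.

Roots: B
Mark B: refs=A, marked=B
Mark A: refs=D, marked=A B
Mark D: refs=A, marked=A B D
Unmarked (collected): C E F

Answer: A B D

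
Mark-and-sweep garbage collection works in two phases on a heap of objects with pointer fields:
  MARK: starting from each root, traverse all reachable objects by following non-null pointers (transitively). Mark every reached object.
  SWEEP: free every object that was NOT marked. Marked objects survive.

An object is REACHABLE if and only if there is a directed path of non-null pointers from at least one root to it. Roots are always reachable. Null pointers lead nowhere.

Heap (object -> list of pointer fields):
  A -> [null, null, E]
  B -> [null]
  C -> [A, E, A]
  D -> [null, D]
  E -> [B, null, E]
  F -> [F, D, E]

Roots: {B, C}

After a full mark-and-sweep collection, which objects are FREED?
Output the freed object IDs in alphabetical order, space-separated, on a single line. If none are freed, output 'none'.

Answer: D F

Derivation:
Roots: B C
Mark B: refs=null, marked=B
Mark C: refs=A E A, marked=B C
Mark A: refs=null null E, marked=A B C
Mark E: refs=B null E, marked=A B C E
Unmarked (collected): D F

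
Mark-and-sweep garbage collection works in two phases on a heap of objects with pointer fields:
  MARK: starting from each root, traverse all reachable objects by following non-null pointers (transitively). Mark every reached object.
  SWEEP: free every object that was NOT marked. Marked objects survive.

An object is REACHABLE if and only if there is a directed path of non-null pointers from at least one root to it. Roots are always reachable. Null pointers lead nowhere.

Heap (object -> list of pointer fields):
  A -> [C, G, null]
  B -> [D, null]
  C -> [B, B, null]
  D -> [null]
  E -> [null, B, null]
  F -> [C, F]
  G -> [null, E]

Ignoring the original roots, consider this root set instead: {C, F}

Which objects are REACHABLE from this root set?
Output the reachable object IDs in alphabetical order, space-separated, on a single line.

Answer: B C D F

Derivation:
Roots: C F
Mark C: refs=B B null, marked=C
Mark F: refs=C F, marked=C F
Mark B: refs=D null, marked=B C F
Mark D: refs=null, marked=B C D F
Unmarked (collected): A E G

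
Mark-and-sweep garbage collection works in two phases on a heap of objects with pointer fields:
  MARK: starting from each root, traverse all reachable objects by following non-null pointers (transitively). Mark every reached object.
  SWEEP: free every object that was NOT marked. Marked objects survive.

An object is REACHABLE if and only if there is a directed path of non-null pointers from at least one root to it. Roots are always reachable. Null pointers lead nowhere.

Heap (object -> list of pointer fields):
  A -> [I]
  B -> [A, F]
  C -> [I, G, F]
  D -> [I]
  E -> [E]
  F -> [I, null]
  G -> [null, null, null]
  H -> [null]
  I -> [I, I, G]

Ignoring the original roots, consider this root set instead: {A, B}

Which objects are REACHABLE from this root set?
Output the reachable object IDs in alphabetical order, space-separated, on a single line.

Roots: A B
Mark A: refs=I, marked=A
Mark B: refs=A F, marked=A B
Mark I: refs=I I G, marked=A B I
Mark F: refs=I null, marked=A B F I
Mark G: refs=null null null, marked=A B F G I
Unmarked (collected): C D E H

Answer: A B F G I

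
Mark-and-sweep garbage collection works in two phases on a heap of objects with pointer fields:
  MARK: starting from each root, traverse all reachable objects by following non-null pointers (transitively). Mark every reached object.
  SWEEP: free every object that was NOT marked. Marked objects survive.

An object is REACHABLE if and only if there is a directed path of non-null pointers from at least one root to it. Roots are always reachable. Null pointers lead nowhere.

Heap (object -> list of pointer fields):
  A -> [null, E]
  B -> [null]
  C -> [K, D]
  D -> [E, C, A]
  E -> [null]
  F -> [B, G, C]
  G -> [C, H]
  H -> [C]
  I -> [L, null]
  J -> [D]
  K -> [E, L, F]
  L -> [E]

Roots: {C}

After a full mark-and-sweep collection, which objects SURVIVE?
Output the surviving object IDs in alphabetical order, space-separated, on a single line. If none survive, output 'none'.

Roots: C
Mark C: refs=K D, marked=C
Mark K: refs=E L F, marked=C K
Mark D: refs=E C A, marked=C D K
Mark E: refs=null, marked=C D E K
Mark L: refs=E, marked=C D E K L
Mark F: refs=B G C, marked=C D E F K L
Mark A: refs=null E, marked=A C D E F K L
Mark B: refs=null, marked=A B C D E F K L
Mark G: refs=C H, marked=A B C D E F G K L
Mark H: refs=C, marked=A B C D E F G H K L
Unmarked (collected): I J

Answer: A B C D E F G H K L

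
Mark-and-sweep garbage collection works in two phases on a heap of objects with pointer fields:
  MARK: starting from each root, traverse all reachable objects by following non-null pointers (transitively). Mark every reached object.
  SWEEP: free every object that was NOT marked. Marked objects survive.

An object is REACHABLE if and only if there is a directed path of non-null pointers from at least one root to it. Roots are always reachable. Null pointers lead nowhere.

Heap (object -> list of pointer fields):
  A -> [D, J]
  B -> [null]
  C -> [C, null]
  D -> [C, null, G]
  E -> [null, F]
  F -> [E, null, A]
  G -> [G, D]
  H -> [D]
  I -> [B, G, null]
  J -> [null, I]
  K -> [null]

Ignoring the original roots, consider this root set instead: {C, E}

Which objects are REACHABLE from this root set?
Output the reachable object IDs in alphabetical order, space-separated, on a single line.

Roots: C E
Mark C: refs=C null, marked=C
Mark E: refs=null F, marked=C E
Mark F: refs=E null A, marked=C E F
Mark A: refs=D J, marked=A C E F
Mark D: refs=C null G, marked=A C D E F
Mark J: refs=null I, marked=A C D E F J
Mark G: refs=G D, marked=A C D E F G J
Mark I: refs=B G null, marked=A C D E F G I J
Mark B: refs=null, marked=A B C D E F G I J
Unmarked (collected): H K

Answer: A B C D E F G I J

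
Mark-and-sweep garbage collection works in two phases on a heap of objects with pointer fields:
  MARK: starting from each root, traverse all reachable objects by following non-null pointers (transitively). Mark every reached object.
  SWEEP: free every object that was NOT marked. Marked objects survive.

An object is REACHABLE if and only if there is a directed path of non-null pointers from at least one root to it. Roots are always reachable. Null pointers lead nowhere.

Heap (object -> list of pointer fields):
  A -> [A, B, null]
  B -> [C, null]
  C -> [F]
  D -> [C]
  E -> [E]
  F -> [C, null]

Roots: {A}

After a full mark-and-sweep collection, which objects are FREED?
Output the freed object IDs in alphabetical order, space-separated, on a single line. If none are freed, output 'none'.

Answer: D E

Derivation:
Roots: A
Mark A: refs=A B null, marked=A
Mark B: refs=C null, marked=A B
Mark C: refs=F, marked=A B C
Mark F: refs=C null, marked=A B C F
Unmarked (collected): D E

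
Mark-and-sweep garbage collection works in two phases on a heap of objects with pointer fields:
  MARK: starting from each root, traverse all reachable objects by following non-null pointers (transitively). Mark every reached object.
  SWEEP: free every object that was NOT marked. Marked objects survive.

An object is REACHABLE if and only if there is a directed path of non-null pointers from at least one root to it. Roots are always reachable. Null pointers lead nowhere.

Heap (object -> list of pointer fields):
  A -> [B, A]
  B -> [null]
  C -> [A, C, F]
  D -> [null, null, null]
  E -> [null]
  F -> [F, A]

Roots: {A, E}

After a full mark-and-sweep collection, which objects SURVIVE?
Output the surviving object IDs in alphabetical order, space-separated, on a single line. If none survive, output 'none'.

Roots: A E
Mark A: refs=B A, marked=A
Mark E: refs=null, marked=A E
Mark B: refs=null, marked=A B E
Unmarked (collected): C D F

Answer: A B E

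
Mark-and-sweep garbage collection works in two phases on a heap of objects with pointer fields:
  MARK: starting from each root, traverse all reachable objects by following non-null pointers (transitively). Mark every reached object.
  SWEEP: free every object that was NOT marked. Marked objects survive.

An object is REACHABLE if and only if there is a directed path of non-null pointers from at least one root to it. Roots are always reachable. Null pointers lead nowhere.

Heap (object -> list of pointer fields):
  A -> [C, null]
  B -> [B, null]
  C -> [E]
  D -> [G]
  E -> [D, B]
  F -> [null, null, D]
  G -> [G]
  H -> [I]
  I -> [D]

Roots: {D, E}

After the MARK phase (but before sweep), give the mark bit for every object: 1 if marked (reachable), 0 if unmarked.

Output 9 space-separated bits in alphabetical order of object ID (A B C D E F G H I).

Answer: 0 1 0 1 1 0 1 0 0

Derivation:
Roots: D E
Mark D: refs=G, marked=D
Mark E: refs=D B, marked=D E
Mark G: refs=G, marked=D E G
Mark B: refs=B null, marked=B D E G
Unmarked (collected): A C F H I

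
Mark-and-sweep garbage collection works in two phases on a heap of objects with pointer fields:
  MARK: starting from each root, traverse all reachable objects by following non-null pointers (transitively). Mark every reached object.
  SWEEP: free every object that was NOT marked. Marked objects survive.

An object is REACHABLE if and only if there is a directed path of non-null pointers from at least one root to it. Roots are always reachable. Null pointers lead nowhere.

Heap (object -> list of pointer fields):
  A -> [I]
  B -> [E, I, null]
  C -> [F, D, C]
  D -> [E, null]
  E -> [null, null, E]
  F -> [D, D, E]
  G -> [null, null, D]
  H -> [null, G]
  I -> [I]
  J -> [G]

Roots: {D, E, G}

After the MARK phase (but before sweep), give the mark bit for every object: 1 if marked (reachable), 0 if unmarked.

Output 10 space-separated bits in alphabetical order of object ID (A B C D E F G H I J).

Roots: D E G
Mark D: refs=E null, marked=D
Mark E: refs=null null E, marked=D E
Mark G: refs=null null D, marked=D E G
Unmarked (collected): A B C F H I J

Answer: 0 0 0 1 1 0 1 0 0 0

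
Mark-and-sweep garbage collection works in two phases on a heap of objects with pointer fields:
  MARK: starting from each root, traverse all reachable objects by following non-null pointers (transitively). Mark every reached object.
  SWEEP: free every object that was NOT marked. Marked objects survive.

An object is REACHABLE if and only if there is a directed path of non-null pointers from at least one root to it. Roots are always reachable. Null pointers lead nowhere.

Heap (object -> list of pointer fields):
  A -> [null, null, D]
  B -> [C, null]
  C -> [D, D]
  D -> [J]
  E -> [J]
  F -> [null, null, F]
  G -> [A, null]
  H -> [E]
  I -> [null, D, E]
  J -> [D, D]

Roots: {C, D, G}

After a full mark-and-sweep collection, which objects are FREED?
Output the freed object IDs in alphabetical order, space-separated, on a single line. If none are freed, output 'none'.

Answer: B E F H I

Derivation:
Roots: C D G
Mark C: refs=D D, marked=C
Mark D: refs=J, marked=C D
Mark G: refs=A null, marked=C D G
Mark J: refs=D D, marked=C D G J
Mark A: refs=null null D, marked=A C D G J
Unmarked (collected): B E F H I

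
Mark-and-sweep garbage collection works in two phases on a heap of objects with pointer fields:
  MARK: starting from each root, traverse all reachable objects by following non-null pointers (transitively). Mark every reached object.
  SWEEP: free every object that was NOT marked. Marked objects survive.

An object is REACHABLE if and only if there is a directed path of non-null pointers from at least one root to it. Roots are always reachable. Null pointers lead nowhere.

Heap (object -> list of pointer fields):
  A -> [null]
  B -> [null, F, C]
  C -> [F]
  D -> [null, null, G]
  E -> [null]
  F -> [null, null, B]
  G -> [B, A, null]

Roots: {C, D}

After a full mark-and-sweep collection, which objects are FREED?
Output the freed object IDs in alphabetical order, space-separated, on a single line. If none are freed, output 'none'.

Answer: E

Derivation:
Roots: C D
Mark C: refs=F, marked=C
Mark D: refs=null null G, marked=C D
Mark F: refs=null null B, marked=C D F
Mark G: refs=B A null, marked=C D F G
Mark B: refs=null F C, marked=B C D F G
Mark A: refs=null, marked=A B C D F G
Unmarked (collected): E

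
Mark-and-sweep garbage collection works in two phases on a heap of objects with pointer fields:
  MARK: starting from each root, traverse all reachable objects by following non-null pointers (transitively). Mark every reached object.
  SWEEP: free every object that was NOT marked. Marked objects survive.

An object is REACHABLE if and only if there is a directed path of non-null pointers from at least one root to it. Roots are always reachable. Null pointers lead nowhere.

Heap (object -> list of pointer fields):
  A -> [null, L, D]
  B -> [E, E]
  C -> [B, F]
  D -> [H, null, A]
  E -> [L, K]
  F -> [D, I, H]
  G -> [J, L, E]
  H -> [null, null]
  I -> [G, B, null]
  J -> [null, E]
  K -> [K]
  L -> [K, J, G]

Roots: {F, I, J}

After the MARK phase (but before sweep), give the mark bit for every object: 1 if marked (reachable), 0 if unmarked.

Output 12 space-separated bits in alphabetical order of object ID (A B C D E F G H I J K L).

Answer: 1 1 0 1 1 1 1 1 1 1 1 1

Derivation:
Roots: F I J
Mark F: refs=D I H, marked=F
Mark I: refs=G B null, marked=F I
Mark J: refs=null E, marked=F I J
Mark D: refs=H null A, marked=D F I J
Mark H: refs=null null, marked=D F H I J
Mark G: refs=J L E, marked=D F G H I J
Mark B: refs=E E, marked=B D F G H I J
Mark E: refs=L K, marked=B D E F G H I J
Mark A: refs=null L D, marked=A B D E F G H I J
Mark L: refs=K J G, marked=A B D E F G H I J L
Mark K: refs=K, marked=A B D E F G H I J K L
Unmarked (collected): C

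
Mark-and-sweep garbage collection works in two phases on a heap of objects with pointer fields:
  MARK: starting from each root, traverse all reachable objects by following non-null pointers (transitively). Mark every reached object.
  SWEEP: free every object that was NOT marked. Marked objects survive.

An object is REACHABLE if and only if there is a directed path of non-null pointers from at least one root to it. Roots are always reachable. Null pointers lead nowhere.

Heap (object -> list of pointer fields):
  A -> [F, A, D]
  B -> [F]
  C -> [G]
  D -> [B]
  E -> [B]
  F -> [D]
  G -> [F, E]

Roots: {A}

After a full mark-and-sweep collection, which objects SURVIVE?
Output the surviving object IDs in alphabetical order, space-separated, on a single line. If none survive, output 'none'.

Roots: A
Mark A: refs=F A D, marked=A
Mark F: refs=D, marked=A F
Mark D: refs=B, marked=A D F
Mark B: refs=F, marked=A B D F
Unmarked (collected): C E G

Answer: A B D F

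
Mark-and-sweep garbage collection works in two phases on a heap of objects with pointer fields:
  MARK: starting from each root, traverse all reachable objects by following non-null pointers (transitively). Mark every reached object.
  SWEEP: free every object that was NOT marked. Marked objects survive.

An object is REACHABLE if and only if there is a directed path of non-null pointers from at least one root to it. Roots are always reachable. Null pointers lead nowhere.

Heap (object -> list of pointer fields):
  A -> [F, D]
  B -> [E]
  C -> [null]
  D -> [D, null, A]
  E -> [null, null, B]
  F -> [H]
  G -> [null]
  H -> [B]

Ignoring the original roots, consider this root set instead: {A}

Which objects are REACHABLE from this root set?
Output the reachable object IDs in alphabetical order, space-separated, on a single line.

Roots: A
Mark A: refs=F D, marked=A
Mark F: refs=H, marked=A F
Mark D: refs=D null A, marked=A D F
Mark H: refs=B, marked=A D F H
Mark B: refs=E, marked=A B D F H
Mark E: refs=null null B, marked=A B D E F H
Unmarked (collected): C G

Answer: A B D E F H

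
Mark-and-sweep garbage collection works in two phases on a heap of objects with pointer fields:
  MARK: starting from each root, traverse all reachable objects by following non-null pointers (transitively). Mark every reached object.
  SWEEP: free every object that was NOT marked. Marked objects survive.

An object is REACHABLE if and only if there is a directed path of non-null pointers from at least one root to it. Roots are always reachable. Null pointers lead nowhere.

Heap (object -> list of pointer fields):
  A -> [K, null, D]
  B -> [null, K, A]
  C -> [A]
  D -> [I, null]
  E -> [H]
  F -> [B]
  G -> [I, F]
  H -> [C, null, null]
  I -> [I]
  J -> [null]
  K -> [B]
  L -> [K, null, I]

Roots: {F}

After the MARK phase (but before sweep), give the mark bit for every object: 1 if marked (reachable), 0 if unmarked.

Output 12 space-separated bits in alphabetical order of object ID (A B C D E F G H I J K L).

Roots: F
Mark F: refs=B, marked=F
Mark B: refs=null K A, marked=B F
Mark K: refs=B, marked=B F K
Mark A: refs=K null D, marked=A B F K
Mark D: refs=I null, marked=A B D F K
Mark I: refs=I, marked=A B D F I K
Unmarked (collected): C E G H J L

Answer: 1 1 0 1 0 1 0 0 1 0 1 0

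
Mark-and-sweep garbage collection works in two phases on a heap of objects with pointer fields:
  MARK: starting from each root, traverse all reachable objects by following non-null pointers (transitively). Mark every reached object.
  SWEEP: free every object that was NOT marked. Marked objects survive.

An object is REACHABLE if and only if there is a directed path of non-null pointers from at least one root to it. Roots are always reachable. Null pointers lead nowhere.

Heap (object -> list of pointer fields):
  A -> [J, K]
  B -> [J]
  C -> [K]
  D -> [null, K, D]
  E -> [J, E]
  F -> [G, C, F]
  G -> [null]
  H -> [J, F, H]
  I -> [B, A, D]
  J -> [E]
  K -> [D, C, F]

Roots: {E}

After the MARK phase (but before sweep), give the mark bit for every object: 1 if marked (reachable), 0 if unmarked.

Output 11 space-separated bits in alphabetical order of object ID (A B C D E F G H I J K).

Roots: E
Mark E: refs=J E, marked=E
Mark J: refs=E, marked=E J
Unmarked (collected): A B C D F G H I K

Answer: 0 0 0 0 1 0 0 0 0 1 0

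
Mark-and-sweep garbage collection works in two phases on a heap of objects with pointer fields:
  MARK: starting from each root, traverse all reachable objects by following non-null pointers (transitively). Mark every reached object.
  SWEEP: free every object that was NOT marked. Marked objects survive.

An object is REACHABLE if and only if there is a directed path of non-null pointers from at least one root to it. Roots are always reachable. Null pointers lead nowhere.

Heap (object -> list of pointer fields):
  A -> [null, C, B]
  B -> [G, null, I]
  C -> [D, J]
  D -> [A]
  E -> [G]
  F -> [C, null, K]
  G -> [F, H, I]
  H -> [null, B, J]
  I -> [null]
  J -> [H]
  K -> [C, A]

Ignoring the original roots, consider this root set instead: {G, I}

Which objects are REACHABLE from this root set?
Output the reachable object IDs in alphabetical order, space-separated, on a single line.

Answer: A B C D F G H I J K

Derivation:
Roots: G I
Mark G: refs=F H I, marked=G
Mark I: refs=null, marked=G I
Mark F: refs=C null K, marked=F G I
Mark H: refs=null B J, marked=F G H I
Mark C: refs=D J, marked=C F G H I
Mark K: refs=C A, marked=C F G H I K
Mark B: refs=G null I, marked=B C F G H I K
Mark J: refs=H, marked=B C F G H I J K
Mark D: refs=A, marked=B C D F G H I J K
Mark A: refs=null C B, marked=A B C D F G H I J K
Unmarked (collected): E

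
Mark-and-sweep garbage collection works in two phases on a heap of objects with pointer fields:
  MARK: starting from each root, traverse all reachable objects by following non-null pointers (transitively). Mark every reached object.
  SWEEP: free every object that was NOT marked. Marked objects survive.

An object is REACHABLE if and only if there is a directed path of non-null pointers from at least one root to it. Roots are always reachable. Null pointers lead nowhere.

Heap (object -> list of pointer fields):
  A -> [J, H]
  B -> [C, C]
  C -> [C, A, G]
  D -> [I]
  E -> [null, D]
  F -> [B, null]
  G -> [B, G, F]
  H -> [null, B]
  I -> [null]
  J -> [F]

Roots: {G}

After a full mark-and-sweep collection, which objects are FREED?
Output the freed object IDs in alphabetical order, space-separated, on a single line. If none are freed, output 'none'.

Answer: D E I

Derivation:
Roots: G
Mark G: refs=B G F, marked=G
Mark B: refs=C C, marked=B G
Mark F: refs=B null, marked=B F G
Mark C: refs=C A G, marked=B C F G
Mark A: refs=J H, marked=A B C F G
Mark J: refs=F, marked=A B C F G J
Mark H: refs=null B, marked=A B C F G H J
Unmarked (collected): D E I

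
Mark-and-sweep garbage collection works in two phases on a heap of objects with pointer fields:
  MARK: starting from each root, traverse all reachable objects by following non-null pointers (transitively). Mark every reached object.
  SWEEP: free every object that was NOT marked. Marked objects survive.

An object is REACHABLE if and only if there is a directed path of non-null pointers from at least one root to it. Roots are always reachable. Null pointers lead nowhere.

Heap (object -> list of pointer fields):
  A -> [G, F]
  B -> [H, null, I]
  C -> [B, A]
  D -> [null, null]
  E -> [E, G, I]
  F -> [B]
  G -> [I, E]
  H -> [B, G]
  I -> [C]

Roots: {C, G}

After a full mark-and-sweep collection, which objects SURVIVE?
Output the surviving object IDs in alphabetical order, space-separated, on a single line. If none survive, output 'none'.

Roots: C G
Mark C: refs=B A, marked=C
Mark G: refs=I E, marked=C G
Mark B: refs=H null I, marked=B C G
Mark A: refs=G F, marked=A B C G
Mark I: refs=C, marked=A B C G I
Mark E: refs=E G I, marked=A B C E G I
Mark H: refs=B G, marked=A B C E G H I
Mark F: refs=B, marked=A B C E F G H I
Unmarked (collected): D

Answer: A B C E F G H I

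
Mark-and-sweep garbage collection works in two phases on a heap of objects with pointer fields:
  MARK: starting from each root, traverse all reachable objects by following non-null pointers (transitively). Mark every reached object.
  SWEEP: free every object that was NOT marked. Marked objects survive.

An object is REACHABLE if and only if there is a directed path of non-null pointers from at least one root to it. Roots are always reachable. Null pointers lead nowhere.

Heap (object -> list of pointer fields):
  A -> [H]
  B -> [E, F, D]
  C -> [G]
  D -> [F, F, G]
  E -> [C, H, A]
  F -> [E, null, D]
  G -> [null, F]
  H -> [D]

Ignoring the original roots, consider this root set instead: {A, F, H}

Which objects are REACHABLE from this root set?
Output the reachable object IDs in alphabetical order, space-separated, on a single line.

Answer: A C D E F G H

Derivation:
Roots: A F H
Mark A: refs=H, marked=A
Mark F: refs=E null D, marked=A F
Mark H: refs=D, marked=A F H
Mark E: refs=C H A, marked=A E F H
Mark D: refs=F F G, marked=A D E F H
Mark C: refs=G, marked=A C D E F H
Mark G: refs=null F, marked=A C D E F G H
Unmarked (collected): B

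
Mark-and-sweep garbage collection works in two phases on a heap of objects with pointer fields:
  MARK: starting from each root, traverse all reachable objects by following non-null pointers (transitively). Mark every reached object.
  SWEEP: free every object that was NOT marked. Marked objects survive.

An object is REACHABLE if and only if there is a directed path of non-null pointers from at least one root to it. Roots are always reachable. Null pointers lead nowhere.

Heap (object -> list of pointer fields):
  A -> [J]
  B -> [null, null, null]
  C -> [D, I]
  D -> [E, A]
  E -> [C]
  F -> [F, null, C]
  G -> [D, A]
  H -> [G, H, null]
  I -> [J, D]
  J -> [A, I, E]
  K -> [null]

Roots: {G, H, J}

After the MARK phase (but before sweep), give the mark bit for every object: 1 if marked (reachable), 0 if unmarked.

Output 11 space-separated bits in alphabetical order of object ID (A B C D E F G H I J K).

Answer: 1 0 1 1 1 0 1 1 1 1 0

Derivation:
Roots: G H J
Mark G: refs=D A, marked=G
Mark H: refs=G H null, marked=G H
Mark J: refs=A I E, marked=G H J
Mark D: refs=E A, marked=D G H J
Mark A: refs=J, marked=A D G H J
Mark I: refs=J D, marked=A D G H I J
Mark E: refs=C, marked=A D E G H I J
Mark C: refs=D I, marked=A C D E G H I J
Unmarked (collected): B F K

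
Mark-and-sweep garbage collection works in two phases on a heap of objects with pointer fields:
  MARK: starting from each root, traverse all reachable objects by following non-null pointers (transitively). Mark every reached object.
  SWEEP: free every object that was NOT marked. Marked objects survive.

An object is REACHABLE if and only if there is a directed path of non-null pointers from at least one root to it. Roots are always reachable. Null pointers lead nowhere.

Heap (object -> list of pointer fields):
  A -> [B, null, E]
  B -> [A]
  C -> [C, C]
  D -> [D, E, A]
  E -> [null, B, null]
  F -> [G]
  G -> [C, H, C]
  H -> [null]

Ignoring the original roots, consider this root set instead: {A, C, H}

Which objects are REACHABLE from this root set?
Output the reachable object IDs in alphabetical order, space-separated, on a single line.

Answer: A B C E H

Derivation:
Roots: A C H
Mark A: refs=B null E, marked=A
Mark C: refs=C C, marked=A C
Mark H: refs=null, marked=A C H
Mark B: refs=A, marked=A B C H
Mark E: refs=null B null, marked=A B C E H
Unmarked (collected): D F G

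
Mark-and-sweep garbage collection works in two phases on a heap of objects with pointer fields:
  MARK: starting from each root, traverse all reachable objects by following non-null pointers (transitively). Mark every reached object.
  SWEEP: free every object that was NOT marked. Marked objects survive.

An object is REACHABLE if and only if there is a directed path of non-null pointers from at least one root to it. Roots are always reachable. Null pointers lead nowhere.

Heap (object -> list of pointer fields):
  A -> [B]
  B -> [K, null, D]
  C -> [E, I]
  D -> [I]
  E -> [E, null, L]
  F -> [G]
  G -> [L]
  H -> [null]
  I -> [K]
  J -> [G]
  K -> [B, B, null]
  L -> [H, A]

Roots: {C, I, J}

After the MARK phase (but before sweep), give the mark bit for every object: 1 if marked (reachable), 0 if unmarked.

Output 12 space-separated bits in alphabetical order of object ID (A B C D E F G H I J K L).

Answer: 1 1 1 1 1 0 1 1 1 1 1 1

Derivation:
Roots: C I J
Mark C: refs=E I, marked=C
Mark I: refs=K, marked=C I
Mark J: refs=G, marked=C I J
Mark E: refs=E null L, marked=C E I J
Mark K: refs=B B null, marked=C E I J K
Mark G: refs=L, marked=C E G I J K
Mark L: refs=H A, marked=C E G I J K L
Mark B: refs=K null D, marked=B C E G I J K L
Mark H: refs=null, marked=B C E G H I J K L
Mark A: refs=B, marked=A B C E G H I J K L
Mark D: refs=I, marked=A B C D E G H I J K L
Unmarked (collected): F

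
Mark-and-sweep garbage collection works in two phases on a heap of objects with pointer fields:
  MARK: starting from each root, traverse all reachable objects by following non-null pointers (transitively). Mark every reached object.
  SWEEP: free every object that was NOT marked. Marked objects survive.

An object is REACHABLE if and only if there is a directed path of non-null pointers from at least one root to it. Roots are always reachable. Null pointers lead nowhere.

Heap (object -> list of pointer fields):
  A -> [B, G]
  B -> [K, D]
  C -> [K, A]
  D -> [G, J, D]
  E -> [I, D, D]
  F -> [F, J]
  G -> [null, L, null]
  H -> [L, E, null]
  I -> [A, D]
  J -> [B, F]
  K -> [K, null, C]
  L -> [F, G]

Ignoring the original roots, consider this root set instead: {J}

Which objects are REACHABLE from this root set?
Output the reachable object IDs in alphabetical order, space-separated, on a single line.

Answer: A B C D F G J K L

Derivation:
Roots: J
Mark J: refs=B F, marked=J
Mark B: refs=K D, marked=B J
Mark F: refs=F J, marked=B F J
Mark K: refs=K null C, marked=B F J K
Mark D: refs=G J D, marked=B D F J K
Mark C: refs=K A, marked=B C D F J K
Mark G: refs=null L null, marked=B C D F G J K
Mark A: refs=B G, marked=A B C D F G J K
Mark L: refs=F G, marked=A B C D F G J K L
Unmarked (collected): E H I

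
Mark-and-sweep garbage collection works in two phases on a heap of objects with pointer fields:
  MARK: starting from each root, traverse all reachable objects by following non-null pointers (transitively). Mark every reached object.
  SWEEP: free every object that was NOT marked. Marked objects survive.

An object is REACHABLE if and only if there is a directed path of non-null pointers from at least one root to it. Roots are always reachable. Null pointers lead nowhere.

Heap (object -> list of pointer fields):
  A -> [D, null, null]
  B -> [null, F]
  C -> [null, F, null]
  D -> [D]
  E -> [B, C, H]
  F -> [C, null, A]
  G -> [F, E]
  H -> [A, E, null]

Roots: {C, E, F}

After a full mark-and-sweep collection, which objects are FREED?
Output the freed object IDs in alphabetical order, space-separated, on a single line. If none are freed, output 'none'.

Roots: C E F
Mark C: refs=null F null, marked=C
Mark E: refs=B C H, marked=C E
Mark F: refs=C null A, marked=C E F
Mark B: refs=null F, marked=B C E F
Mark H: refs=A E null, marked=B C E F H
Mark A: refs=D null null, marked=A B C E F H
Mark D: refs=D, marked=A B C D E F H
Unmarked (collected): G

Answer: G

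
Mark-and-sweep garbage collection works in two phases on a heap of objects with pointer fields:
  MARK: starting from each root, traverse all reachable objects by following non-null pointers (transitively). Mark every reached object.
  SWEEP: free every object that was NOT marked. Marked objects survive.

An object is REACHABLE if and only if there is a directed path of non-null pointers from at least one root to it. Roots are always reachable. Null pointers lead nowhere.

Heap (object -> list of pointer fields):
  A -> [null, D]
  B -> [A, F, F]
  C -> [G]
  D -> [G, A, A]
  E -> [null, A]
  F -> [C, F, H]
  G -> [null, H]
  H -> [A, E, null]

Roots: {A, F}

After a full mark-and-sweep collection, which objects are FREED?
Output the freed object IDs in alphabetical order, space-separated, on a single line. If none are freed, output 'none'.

Answer: B

Derivation:
Roots: A F
Mark A: refs=null D, marked=A
Mark F: refs=C F H, marked=A F
Mark D: refs=G A A, marked=A D F
Mark C: refs=G, marked=A C D F
Mark H: refs=A E null, marked=A C D F H
Mark G: refs=null H, marked=A C D F G H
Mark E: refs=null A, marked=A C D E F G H
Unmarked (collected): B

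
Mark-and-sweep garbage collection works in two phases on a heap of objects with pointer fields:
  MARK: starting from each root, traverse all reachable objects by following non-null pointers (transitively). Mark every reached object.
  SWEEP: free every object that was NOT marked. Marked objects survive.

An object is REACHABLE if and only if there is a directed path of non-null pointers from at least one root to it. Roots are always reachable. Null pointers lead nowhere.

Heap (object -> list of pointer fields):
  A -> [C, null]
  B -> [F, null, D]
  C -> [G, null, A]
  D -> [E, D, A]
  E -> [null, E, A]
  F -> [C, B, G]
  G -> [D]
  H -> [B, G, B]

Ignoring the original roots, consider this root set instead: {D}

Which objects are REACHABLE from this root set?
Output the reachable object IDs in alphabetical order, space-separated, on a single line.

Roots: D
Mark D: refs=E D A, marked=D
Mark E: refs=null E A, marked=D E
Mark A: refs=C null, marked=A D E
Mark C: refs=G null A, marked=A C D E
Mark G: refs=D, marked=A C D E G
Unmarked (collected): B F H

Answer: A C D E G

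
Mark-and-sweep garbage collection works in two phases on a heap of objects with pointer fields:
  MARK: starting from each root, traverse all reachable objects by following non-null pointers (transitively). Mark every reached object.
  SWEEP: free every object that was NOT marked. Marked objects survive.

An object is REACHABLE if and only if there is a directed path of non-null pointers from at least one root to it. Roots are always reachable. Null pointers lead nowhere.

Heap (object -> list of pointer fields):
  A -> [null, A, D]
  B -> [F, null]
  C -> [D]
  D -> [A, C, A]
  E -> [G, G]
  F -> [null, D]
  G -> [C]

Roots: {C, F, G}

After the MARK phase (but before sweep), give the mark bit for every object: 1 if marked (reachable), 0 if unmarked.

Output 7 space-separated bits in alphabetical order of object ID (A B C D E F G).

Roots: C F G
Mark C: refs=D, marked=C
Mark F: refs=null D, marked=C F
Mark G: refs=C, marked=C F G
Mark D: refs=A C A, marked=C D F G
Mark A: refs=null A D, marked=A C D F G
Unmarked (collected): B E

Answer: 1 0 1 1 0 1 1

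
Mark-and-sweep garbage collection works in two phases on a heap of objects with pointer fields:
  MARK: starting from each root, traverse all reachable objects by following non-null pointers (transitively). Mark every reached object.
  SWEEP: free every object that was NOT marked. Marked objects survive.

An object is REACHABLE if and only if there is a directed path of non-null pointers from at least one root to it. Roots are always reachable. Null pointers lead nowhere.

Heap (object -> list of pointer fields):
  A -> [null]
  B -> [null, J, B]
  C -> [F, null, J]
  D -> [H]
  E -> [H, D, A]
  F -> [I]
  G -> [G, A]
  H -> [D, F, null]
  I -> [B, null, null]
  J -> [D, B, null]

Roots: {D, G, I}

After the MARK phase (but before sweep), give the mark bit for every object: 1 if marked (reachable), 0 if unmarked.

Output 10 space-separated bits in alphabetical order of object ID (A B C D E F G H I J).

Roots: D G I
Mark D: refs=H, marked=D
Mark G: refs=G A, marked=D G
Mark I: refs=B null null, marked=D G I
Mark H: refs=D F null, marked=D G H I
Mark A: refs=null, marked=A D G H I
Mark B: refs=null J B, marked=A B D G H I
Mark F: refs=I, marked=A B D F G H I
Mark J: refs=D B null, marked=A B D F G H I J
Unmarked (collected): C E

Answer: 1 1 0 1 0 1 1 1 1 1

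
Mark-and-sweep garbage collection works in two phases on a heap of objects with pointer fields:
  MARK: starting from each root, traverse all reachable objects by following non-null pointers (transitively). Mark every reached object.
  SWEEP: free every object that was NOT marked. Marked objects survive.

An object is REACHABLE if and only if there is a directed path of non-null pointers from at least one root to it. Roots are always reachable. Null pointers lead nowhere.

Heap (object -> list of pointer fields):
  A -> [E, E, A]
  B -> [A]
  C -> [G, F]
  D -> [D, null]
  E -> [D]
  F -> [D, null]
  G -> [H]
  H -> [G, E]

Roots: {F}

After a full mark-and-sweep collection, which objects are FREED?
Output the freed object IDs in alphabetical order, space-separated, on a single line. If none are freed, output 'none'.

Answer: A B C E G H

Derivation:
Roots: F
Mark F: refs=D null, marked=F
Mark D: refs=D null, marked=D F
Unmarked (collected): A B C E G H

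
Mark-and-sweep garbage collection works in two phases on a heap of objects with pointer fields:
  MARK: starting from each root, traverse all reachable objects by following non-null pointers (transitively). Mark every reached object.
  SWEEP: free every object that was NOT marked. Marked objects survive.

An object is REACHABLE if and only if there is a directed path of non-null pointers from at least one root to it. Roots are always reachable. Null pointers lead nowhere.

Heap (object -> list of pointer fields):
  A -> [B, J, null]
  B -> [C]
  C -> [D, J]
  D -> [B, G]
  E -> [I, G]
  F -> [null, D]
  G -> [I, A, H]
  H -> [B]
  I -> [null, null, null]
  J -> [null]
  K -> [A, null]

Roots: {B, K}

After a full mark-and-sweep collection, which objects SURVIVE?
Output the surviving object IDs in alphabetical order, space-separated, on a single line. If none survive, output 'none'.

Answer: A B C D G H I J K

Derivation:
Roots: B K
Mark B: refs=C, marked=B
Mark K: refs=A null, marked=B K
Mark C: refs=D J, marked=B C K
Mark A: refs=B J null, marked=A B C K
Mark D: refs=B G, marked=A B C D K
Mark J: refs=null, marked=A B C D J K
Mark G: refs=I A H, marked=A B C D G J K
Mark I: refs=null null null, marked=A B C D G I J K
Mark H: refs=B, marked=A B C D G H I J K
Unmarked (collected): E F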